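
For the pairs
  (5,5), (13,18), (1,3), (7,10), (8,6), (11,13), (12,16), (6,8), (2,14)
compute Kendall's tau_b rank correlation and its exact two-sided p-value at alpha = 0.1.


Step 1: Enumerate the 36 unordered pairs (i,j) with i<j and classify each by sign(x_j-x_i) * sign(y_j-y_i).
  (1,2):dx=+8,dy=+13->C; (1,3):dx=-4,dy=-2->C; (1,4):dx=+2,dy=+5->C; (1,5):dx=+3,dy=+1->C
  (1,6):dx=+6,dy=+8->C; (1,7):dx=+7,dy=+11->C; (1,8):dx=+1,dy=+3->C; (1,9):dx=-3,dy=+9->D
  (2,3):dx=-12,dy=-15->C; (2,4):dx=-6,dy=-8->C; (2,5):dx=-5,dy=-12->C; (2,6):dx=-2,dy=-5->C
  (2,7):dx=-1,dy=-2->C; (2,8):dx=-7,dy=-10->C; (2,9):dx=-11,dy=-4->C; (3,4):dx=+6,dy=+7->C
  (3,5):dx=+7,dy=+3->C; (3,6):dx=+10,dy=+10->C; (3,7):dx=+11,dy=+13->C; (3,8):dx=+5,dy=+5->C
  (3,9):dx=+1,dy=+11->C; (4,5):dx=+1,dy=-4->D; (4,6):dx=+4,dy=+3->C; (4,7):dx=+5,dy=+6->C
  (4,8):dx=-1,dy=-2->C; (4,9):dx=-5,dy=+4->D; (5,6):dx=+3,dy=+7->C; (5,7):dx=+4,dy=+10->C
  (5,8):dx=-2,dy=+2->D; (5,9):dx=-6,dy=+8->D; (6,7):dx=+1,dy=+3->C; (6,8):dx=-5,dy=-5->C
  (6,9):dx=-9,dy=+1->D; (7,8):dx=-6,dy=-8->C; (7,9):dx=-10,dy=-2->C; (8,9):dx=-4,dy=+6->D
Step 2: C = 29, D = 7, total pairs = 36.
Step 3: tau = (C - D)/(n(n-1)/2) = (29 - 7)/36 = 0.611111.
Step 4: Exact two-sided p-value (enumerate n! = 362880 permutations of y under H0): p = 0.024741.
Step 5: alpha = 0.1. reject H0.

tau_b = 0.6111 (C=29, D=7), p = 0.024741, reject H0.


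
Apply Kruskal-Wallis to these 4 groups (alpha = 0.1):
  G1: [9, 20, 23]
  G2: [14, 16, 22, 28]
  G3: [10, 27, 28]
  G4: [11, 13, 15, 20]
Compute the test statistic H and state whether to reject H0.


Step 1: Combine all N = 14 observations and assign midranks.
sorted (value, group, rank): (9,G1,1), (10,G3,2), (11,G4,3), (13,G4,4), (14,G2,5), (15,G4,6), (16,G2,7), (20,G1,8.5), (20,G4,8.5), (22,G2,10), (23,G1,11), (27,G3,12), (28,G2,13.5), (28,G3,13.5)
Step 2: Sum ranks within each group.
R_1 = 20.5 (n_1 = 3)
R_2 = 35.5 (n_2 = 4)
R_3 = 27.5 (n_3 = 3)
R_4 = 21.5 (n_4 = 4)
Step 3: H = 12/(N(N+1)) * sum(R_i^2/n_i) - 3(N+1)
     = 12/(14*15) * (20.5^2/3 + 35.5^2/4 + 27.5^2/3 + 21.5^2/4) - 3*15
     = 0.057143 * 822.792 - 45
     = 2.016667.
Step 4: Ties present; correction factor C = 1 - 12/(14^3 - 14) = 0.995604. Corrected H = 2.016667 / 0.995604 = 2.025570.
Step 5: Under H0, H ~ chi^2(3); p-value = 0.567116.
Step 6: alpha = 0.1. fail to reject H0.

H = 2.0256, df = 3, p = 0.567116, fail to reject H0.


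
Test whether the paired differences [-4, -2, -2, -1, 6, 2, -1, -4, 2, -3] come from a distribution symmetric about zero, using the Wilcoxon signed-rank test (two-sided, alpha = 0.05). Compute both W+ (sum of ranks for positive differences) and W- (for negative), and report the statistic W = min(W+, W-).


Step 1: Drop any zero differences (none here) and take |d_i|.
|d| = [4, 2, 2, 1, 6, 2, 1, 4, 2, 3]
Step 2: Midrank |d_i| (ties get averaged ranks).
ranks: |4|->8.5, |2|->4.5, |2|->4.5, |1|->1.5, |6|->10, |2|->4.5, |1|->1.5, |4|->8.5, |2|->4.5, |3|->7
Step 3: Attach original signs; sum ranks with positive sign and with negative sign.
W+ = 10 + 4.5 + 4.5 = 19
W- = 8.5 + 4.5 + 4.5 + 1.5 + 1.5 + 8.5 + 7 = 36
(Check: W+ + W- = 55 should equal n(n+1)/2 = 55.)
Step 4: Test statistic W = min(W+, W-) = 19.
Step 5: Ties in |d|, so use the tie-corrected normal approximation.
        E[W] = n(n+1)/4 = 10*11/4 = 27.5.
        Tie groups: |d|=1 (t=2), |d|=2 (t=4), |d|=4 (t=2); sum(t^3 - t) = 72.
        Var[W] = n(n+1)(2n+1)/24 - sum(t^3-t)/48 = 2310/24 - 72/48 = 94.75.
        z = (W - E[W]) / sqrt(Var[W]) = (19 - 27.5) / 9.7340 = -0.8732.
        Two-sided p = 2*Phi(z) = 0.382537.
Step 6: alpha = 0.05. fail to reject H0.

W+ = 19, W- = 36, W = min = 19, p = 0.382537, fail to reject H0.


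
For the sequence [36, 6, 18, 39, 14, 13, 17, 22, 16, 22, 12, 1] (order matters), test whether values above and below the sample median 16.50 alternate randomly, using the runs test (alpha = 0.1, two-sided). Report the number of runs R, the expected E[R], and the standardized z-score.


Step 1: Compute median = 16.50; label A = above, B = below.
Labels in order: ABAABBAABABB  (n_A = 6, n_B = 6)
Step 2: Count runs R = 8.
Step 3: Under H0 (random ordering), E[R] = 2*n_A*n_B/(n_A+n_B) + 1 = 2*6*6/12 + 1 = 7.0000.
        Var[R] = 2*n_A*n_B*(2*n_A*n_B - n_A - n_B) / ((n_A+n_B)^2 * (n_A+n_B-1)) = 4320/1584 = 2.7273.
        SD[R] = 1.6514.
Step 4: Continuity-corrected z = (R - 0.5 - E[R]) / SD[R] = (8 - 0.5 - 7.0000) / 1.6514 = 0.3028.
Step 5: Two-sided p-value via normal approximation = 2*(1 - Phi(|z|)) = 0.762069.
Step 6: alpha = 0.1. fail to reject H0.

R = 8, z = 0.3028, p = 0.762069, fail to reject H0.


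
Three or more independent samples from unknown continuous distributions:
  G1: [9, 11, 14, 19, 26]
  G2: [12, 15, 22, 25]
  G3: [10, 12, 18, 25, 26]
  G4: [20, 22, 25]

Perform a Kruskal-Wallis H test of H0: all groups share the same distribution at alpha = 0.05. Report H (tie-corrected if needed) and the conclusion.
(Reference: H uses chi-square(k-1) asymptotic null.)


Step 1: Combine all N = 17 observations and assign midranks.
sorted (value, group, rank): (9,G1,1), (10,G3,2), (11,G1,3), (12,G2,4.5), (12,G3,4.5), (14,G1,6), (15,G2,7), (18,G3,8), (19,G1,9), (20,G4,10), (22,G2,11.5), (22,G4,11.5), (25,G2,14), (25,G3,14), (25,G4,14), (26,G1,16.5), (26,G3,16.5)
Step 2: Sum ranks within each group.
R_1 = 35.5 (n_1 = 5)
R_2 = 37 (n_2 = 4)
R_3 = 45 (n_3 = 5)
R_4 = 35.5 (n_4 = 3)
Step 3: H = 12/(N(N+1)) * sum(R_i^2/n_i) - 3(N+1)
     = 12/(17*18) * (35.5^2/5 + 37^2/4 + 45^2/5 + 35.5^2/3) - 3*18
     = 0.039216 * 1419.38 - 54
     = 1.662092.
Step 4: Ties present; correction factor C = 1 - 42/(17^3 - 17) = 0.991422. Corrected H = 1.662092 / 0.991422 = 1.676473.
Step 5: Under H0, H ~ chi^2(3); p-value = 0.642177.
Step 6: alpha = 0.05. fail to reject H0.

H = 1.6765, df = 3, p = 0.642177, fail to reject H0.


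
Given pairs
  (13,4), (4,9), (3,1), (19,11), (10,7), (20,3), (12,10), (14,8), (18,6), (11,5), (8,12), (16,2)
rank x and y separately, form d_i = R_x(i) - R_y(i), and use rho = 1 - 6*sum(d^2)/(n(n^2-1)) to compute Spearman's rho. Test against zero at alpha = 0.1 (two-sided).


Step 1: Rank x and y separately (midranks; no ties here).
rank(x): 13->7, 4->2, 3->1, 19->11, 10->4, 20->12, 12->6, 14->8, 18->10, 11->5, 8->3, 16->9
rank(y): 4->4, 9->9, 1->1, 11->11, 7->7, 3->3, 10->10, 8->8, 6->6, 5->5, 12->12, 2->2
Step 2: d_i = R_x(i) - R_y(i); compute d_i^2.
  (7-4)^2=9, (2-9)^2=49, (1-1)^2=0, (11-11)^2=0, (4-7)^2=9, (12-3)^2=81, (6-10)^2=16, (8-8)^2=0, (10-6)^2=16, (5-5)^2=0, (3-12)^2=81, (9-2)^2=49
sum(d^2) = 310.
Step 3: rho = 1 - 6*310 / (12*(12^2 - 1)) = 1 - 1860/1716 = -0.083916.
Step 4: Under H0, t = rho * sqrt((n-2)/(1-rho^2)) = -0.2663 ~ t(10).
Step 5: Two-sided p-value from the t-distribution with 10 df = 0.795415.
Step 6: alpha = 0.1. fail to reject H0.

rho = -0.0839, p = 0.795415, fail to reject H0 at alpha = 0.1.


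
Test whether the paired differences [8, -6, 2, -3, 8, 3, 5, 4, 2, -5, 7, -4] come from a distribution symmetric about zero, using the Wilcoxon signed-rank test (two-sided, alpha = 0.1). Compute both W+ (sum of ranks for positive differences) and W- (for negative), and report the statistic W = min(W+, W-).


Step 1: Drop any zero differences (none here) and take |d_i|.
|d| = [8, 6, 2, 3, 8, 3, 5, 4, 2, 5, 7, 4]
Step 2: Midrank |d_i| (ties get averaged ranks).
ranks: |8|->11.5, |6|->9, |2|->1.5, |3|->3.5, |8|->11.5, |3|->3.5, |5|->7.5, |4|->5.5, |2|->1.5, |5|->7.5, |7|->10, |4|->5.5
Step 3: Attach original signs; sum ranks with positive sign and with negative sign.
W+ = 11.5 + 1.5 + 11.5 + 3.5 + 7.5 + 5.5 + 1.5 + 10 = 52.5
W- = 9 + 3.5 + 7.5 + 5.5 = 25.5
(Check: W+ + W- = 78 should equal n(n+1)/2 = 78.)
Step 4: Test statistic W = min(W+, W-) = 25.5.
Step 5: Ties in |d|, so use the tie-corrected normal approximation.
        E[W] = n(n+1)/4 = 12*13/4 = 39.
        Tie groups: |d|=2 (t=2), |d|=3 (t=2), |d|=4 (t=2), |d|=5 (t=2), |d|=8 (t=2); sum(t^3 - t) = 30.
        Var[W] = n(n+1)(2n+1)/24 - sum(t^3-t)/48 = 3900/24 - 30/48 = 161.875.
        z = (W - E[W]) / sqrt(Var[W]) = (25.5 - 39) / 12.7230 = -1.0611.
        Two-sided p = 2*Phi(z) = 0.288658.
Step 6: alpha = 0.1. fail to reject H0.

W+ = 52.5, W- = 25.5, W = min = 25.5, p = 0.288658, fail to reject H0.


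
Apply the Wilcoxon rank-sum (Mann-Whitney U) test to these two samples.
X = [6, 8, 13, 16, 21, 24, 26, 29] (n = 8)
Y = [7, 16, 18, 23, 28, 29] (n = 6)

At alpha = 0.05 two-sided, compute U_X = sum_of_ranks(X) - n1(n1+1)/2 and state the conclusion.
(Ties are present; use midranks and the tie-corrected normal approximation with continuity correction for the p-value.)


Step 1: Combine and sort all 14 observations; assign midranks.
sorted (value, group): (6,X), (7,Y), (8,X), (13,X), (16,X), (16,Y), (18,Y), (21,X), (23,Y), (24,X), (26,X), (28,Y), (29,X), (29,Y)
ranks: 6->1, 7->2, 8->3, 13->4, 16->5.5, 16->5.5, 18->7, 21->8, 23->9, 24->10, 26->11, 28->12, 29->13.5, 29->13.5
Step 2: Rank sum for X: R1 = 1 + 3 + 4 + 5.5 + 8 + 10 + 11 + 13.5 = 56.
Step 3: U_X = R1 - n1(n1+1)/2 = 56 - 8*9/2 = 56 - 36 = 20.
       U_Y = n1*n2 - U_X = 48 - 20 = 28.
Step 4: Ties are present, so use the tie-corrected normal approximation (with continuity correction) for the p-value.
Step 5: p-value = 0.650661; compare to alpha = 0.05. fail to reject H0.

U_X = 20, p = 0.650661, fail to reject H0 at alpha = 0.05.


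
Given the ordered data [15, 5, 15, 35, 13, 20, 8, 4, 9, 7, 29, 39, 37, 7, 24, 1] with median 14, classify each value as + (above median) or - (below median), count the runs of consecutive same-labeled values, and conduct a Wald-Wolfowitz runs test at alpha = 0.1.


Step 1: Compute median = 14; label A = above, B = below.
Labels in order: ABAABABBBBAAABAB  (n_A = 8, n_B = 8)
Step 2: Count runs R = 10.
Step 3: Under H0 (random ordering), E[R] = 2*n_A*n_B/(n_A+n_B) + 1 = 2*8*8/16 + 1 = 9.0000.
        Var[R] = 2*n_A*n_B*(2*n_A*n_B - n_A - n_B) / ((n_A+n_B)^2 * (n_A+n_B-1)) = 14336/3840 = 3.7333.
        SD[R] = 1.9322.
Step 4: Continuity-corrected z = (R - 0.5 - E[R]) / SD[R] = (10 - 0.5 - 9.0000) / 1.9322 = 0.2588.
Step 5: Two-sided p-value via normal approximation = 2*(1 - Phi(|z|)) = 0.795809.
Step 6: alpha = 0.1. fail to reject H0.

R = 10, z = 0.2588, p = 0.795809, fail to reject H0.


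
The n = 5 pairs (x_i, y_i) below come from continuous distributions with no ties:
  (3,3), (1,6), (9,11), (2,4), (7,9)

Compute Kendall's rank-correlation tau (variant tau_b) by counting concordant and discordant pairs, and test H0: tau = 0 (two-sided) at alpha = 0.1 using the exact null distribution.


Step 1: Enumerate the 10 unordered pairs (i,j) with i<j and classify each by sign(x_j-x_i) * sign(y_j-y_i).
  (1,2):dx=-2,dy=+3->D; (1,3):dx=+6,dy=+8->C; (1,4):dx=-1,dy=+1->D; (1,5):dx=+4,dy=+6->C
  (2,3):dx=+8,dy=+5->C; (2,4):dx=+1,dy=-2->D; (2,5):dx=+6,dy=+3->C; (3,4):dx=-7,dy=-7->C
  (3,5):dx=-2,dy=-2->C; (4,5):dx=+5,dy=+5->C
Step 2: C = 7, D = 3, total pairs = 10.
Step 3: tau = (C - D)/(n(n-1)/2) = (7 - 3)/10 = 0.400000.
Step 4: Exact two-sided p-value (enumerate n! = 120 permutations of y under H0): p = 0.483333.
Step 5: alpha = 0.1. fail to reject H0.

tau_b = 0.4000 (C=7, D=3), p = 0.483333, fail to reject H0.


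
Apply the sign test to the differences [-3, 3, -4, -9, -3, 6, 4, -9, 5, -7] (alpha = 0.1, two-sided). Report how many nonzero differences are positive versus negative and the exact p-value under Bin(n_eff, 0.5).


Step 1: Discard zero differences. Original n = 10; n_eff = number of nonzero differences = 10.
Nonzero differences (with sign): -3, +3, -4, -9, -3, +6, +4, -9, +5, -7
Step 2: Count signs: positive = 4, negative = 6.
Step 3: Under H0: P(positive) = 0.5, so the number of positives S ~ Bin(10, 0.5).
Step 4: Two-sided exact p-value = sum of Bin(10,0.5) probabilities at or below the observed probability = 0.753906.
Step 5: alpha = 0.1. fail to reject H0.

n_eff = 10, pos = 4, neg = 6, p = 0.753906, fail to reject H0.


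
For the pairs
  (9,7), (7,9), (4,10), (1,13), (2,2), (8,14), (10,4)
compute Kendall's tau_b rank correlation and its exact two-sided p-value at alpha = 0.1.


Step 1: Enumerate the 21 unordered pairs (i,j) with i<j and classify each by sign(x_j-x_i) * sign(y_j-y_i).
  (1,2):dx=-2,dy=+2->D; (1,3):dx=-5,dy=+3->D; (1,4):dx=-8,dy=+6->D; (1,5):dx=-7,dy=-5->C
  (1,6):dx=-1,dy=+7->D; (1,7):dx=+1,dy=-3->D; (2,3):dx=-3,dy=+1->D; (2,4):dx=-6,dy=+4->D
  (2,5):dx=-5,dy=-7->C; (2,6):dx=+1,dy=+5->C; (2,7):dx=+3,dy=-5->D; (3,4):dx=-3,dy=+3->D
  (3,5):dx=-2,dy=-8->C; (3,6):dx=+4,dy=+4->C; (3,7):dx=+6,dy=-6->D; (4,5):dx=+1,dy=-11->D
  (4,6):dx=+7,dy=+1->C; (4,7):dx=+9,dy=-9->D; (5,6):dx=+6,dy=+12->C; (5,7):dx=+8,dy=+2->C
  (6,7):dx=+2,dy=-10->D
Step 2: C = 8, D = 13, total pairs = 21.
Step 3: tau = (C - D)/(n(n-1)/2) = (8 - 13)/21 = -0.238095.
Step 4: Exact two-sided p-value (enumerate n! = 5040 permutations of y under H0): p = 0.561905.
Step 5: alpha = 0.1. fail to reject H0.

tau_b = -0.2381 (C=8, D=13), p = 0.561905, fail to reject H0.


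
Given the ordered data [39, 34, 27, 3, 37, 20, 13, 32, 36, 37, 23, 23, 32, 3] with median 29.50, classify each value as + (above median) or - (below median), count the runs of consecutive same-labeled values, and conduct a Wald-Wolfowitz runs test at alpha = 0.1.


Step 1: Compute median = 29.50; label A = above, B = below.
Labels in order: AABBABBAAABBAB  (n_A = 7, n_B = 7)
Step 2: Count runs R = 8.
Step 3: Under H0 (random ordering), E[R] = 2*n_A*n_B/(n_A+n_B) + 1 = 2*7*7/14 + 1 = 8.0000.
        Var[R] = 2*n_A*n_B*(2*n_A*n_B - n_A - n_B) / ((n_A+n_B)^2 * (n_A+n_B-1)) = 8232/2548 = 3.2308.
        SD[R] = 1.7974.
Step 4: R = E[R], so z = 0 with no continuity correction.
Step 5: Two-sided p-value via normal approximation = 2*(1 - Phi(|z|)) = 1.000000.
Step 6: alpha = 0.1. fail to reject H0.

R = 8, z = 0.0000, p = 1.000000, fail to reject H0.


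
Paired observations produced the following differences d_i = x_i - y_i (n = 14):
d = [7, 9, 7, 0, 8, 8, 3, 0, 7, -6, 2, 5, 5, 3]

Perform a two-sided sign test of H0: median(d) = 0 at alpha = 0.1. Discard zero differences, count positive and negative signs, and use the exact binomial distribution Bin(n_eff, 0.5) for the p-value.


Step 1: Discard zero differences. Original n = 14; n_eff = number of nonzero differences = 12.
Nonzero differences (with sign): +7, +9, +7, +8, +8, +3, +7, -6, +2, +5, +5, +3
Step 2: Count signs: positive = 11, negative = 1.
Step 3: Under H0: P(positive) = 0.5, so the number of positives S ~ Bin(12, 0.5).
Step 4: Two-sided exact p-value = sum of Bin(12,0.5) probabilities at or below the observed probability = 0.006348.
Step 5: alpha = 0.1. reject H0.

n_eff = 12, pos = 11, neg = 1, p = 0.006348, reject H0.


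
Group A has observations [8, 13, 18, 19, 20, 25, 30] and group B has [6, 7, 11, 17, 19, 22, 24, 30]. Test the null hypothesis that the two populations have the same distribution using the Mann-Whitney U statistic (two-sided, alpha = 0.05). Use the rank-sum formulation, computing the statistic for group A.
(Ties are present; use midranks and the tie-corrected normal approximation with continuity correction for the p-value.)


Step 1: Combine and sort all 15 observations; assign midranks.
sorted (value, group): (6,Y), (7,Y), (8,X), (11,Y), (13,X), (17,Y), (18,X), (19,X), (19,Y), (20,X), (22,Y), (24,Y), (25,X), (30,X), (30,Y)
ranks: 6->1, 7->2, 8->3, 11->4, 13->5, 17->6, 18->7, 19->8.5, 19->8.5, 20->10, 22->11, 24->12, 25->13, 30->14.5, 30->14.5
Step 2: Rank sum for X: R1 = 3 + 5 + 7 + 8.5 + 10 + 13 + 14.5 = 61.
Step 3: U_X = R1 - n1(n1+1)/2 = 61 - 7*8/2 = 61 - 28 = 33.
       U_Y = n1*n2 - U_X = 56 - 33 = 23.
Step 4: Ties are present, so use the tie-corrected normal approximation (with continuity correction) for the p-value.
Step 5: p-value = 0.601875; compare to alpha = 0.05. fail to reject H0.

U_X = 33, p = 0.601875, fail to reject H0 at alpha = 0.05.


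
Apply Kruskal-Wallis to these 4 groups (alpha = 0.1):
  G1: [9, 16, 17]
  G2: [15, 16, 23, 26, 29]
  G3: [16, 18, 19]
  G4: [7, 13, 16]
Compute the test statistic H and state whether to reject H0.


Step 1: Combine all N = 14 observations and assign midranks.
sorted (value, group, rank): (7,G4,1), (9,G1,2), (13,G4,3), (15,G2,4), (16,G1,6.5), (16,G2,6.5), (16,G3,6.5), (16,G4,6.5), (17,G1,9), (18,G3,10), (19,G3,11), (23,G2,12), (26,G2,13), (29,G2,14)
Step 2: Sum ranks within each group.
R_1 = 17.5 (n_1 = 3)
R_2 = 49.5 (n_2 = 5)
R_3 = 27.5 (n_3 = 3)
R_4 = 10.5 (n_4 = 3)
Step 3: H = 12/(N(N+1)) * sum(R_i^2/n_i) - 3(N+1)
     = 12/(14*15) * (17.5^2/3 + 49.5^2/5 + 27.5^2/3 + 10.5^2/3) - 3*15
     = 0.057143 * 880.967 - 45
     = 5.340952.
Step 4: Ties present; correction factor C = 1 - 60/(14^3 - 14) = 0.978022. Corrected H = 5.340952 / 0.978022 = 5.460974.
Step 5: Under H0, H ~ chi^2(3); p-value = 0.140992.
Step 6: alpha = 0.1. fail to reject H0.

H = 5.4610, df = 3, p = 0.140992, fail to reject H0.


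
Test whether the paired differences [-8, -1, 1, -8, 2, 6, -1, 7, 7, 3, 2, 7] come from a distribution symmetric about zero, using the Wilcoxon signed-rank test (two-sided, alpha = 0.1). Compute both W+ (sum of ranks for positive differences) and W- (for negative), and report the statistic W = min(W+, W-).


Step 1: Drop any zero differences (none here) and take |d_i|.
|d| = [8, 1, 1, 8, 2, 6, 1, 7, 7, 3, 2, 7]
Step 2: Midrank |d_i| (ties get averaged ranks).
ranks: |8|->11.5, |1|->2, |1|->2, |8|->11.5, |2|->4.5, |6|->7, |1|->2, |7|->9, |7|->9, |3|->6, |2|->4.5, |7|->9
Step 3: Attach original signs; sum ranks with positive sign and with negative sign.
W+ = 2 + 4.5 + 7 + 9 + 9 + 6 + 4.5 + 9 = 51
W- = 11.5 + 2 + 11.5 + 2 = 27
(Check: W+ + W- = 78 should equal n(n+1)/2 = 78.)
Step 4: Test statistic W = min(W+, W-) = 27.
Step 5: Ties in |d|, so use the tie-corrected normal approximation.
        E[W] = n(n+1)/4 = 12*13/4 = 39.
        Tie groups: |d|=1 (t=3), |d|=2 (t=2), |d|=7 (t=3), |d|=8 (t=2); sum(t^3 - t) = 60.
        Var[W] = n(n+1)(2n+1)/24 - sum(t^3-t)/48 = 3900/24 - 60/48 = 161.25.
        z = (W - E[W]) / sqrt(Var[W]) = (27 - 39) / 12.6984 = -0.9450.
        Two-sided p = 2*Phi(z) = 0.344659.
Step 6: alpha = 0.1. fail to reject H0.

W+ = 51, W- = 27, W = min = 27, p = 0.344659, fail to reject H0.


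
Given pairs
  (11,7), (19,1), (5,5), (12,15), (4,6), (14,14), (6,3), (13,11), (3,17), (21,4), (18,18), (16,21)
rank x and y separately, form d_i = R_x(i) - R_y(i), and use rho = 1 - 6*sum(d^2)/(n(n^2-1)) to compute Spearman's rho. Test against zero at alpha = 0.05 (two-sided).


Step 1: Rank x and y separately (midranks; no ties here).
rank(x): 11->5, 19->11, 5->3, 12->6, 4->2, 14->8, 6->4, 13->7, 3->1, 21->12, 18->10, 16->9
rank(y): 7->6, 1->1, 5->4, 15->9, 6->5, 14->8, 3->2, 11->7, 17->10, 4->3, 18->11, 21->12
Step 2: d_i = R_x(i) - R_y(i); compute d_i^2.
  (5-6)^2=1, (11-1)^2=100, (3-4)^2=1, (6-9)^2=9, (2-5)^2=9, (8-8)^2=0, (4-2)^2=4, (7-7)^2=0, (1-10)^2=81, (12-3)^2=81, (10-11)^2=1, (9-12)^2=9
sum(d^2) = 296.
Step 3: rho = 1 - 6*296 / (12*(12^2 - 1)) = 1 - 1776/1716 = -0.034965.
Step 4: Under H0, t = rho * sqrt((n-2)/(1-rho^2)) = -0.1106 ~ t(10).
Step 5: Two-sided p-value from the t-distribution with 10 df = 0.914093.
Step 6: alpha = 0.05. fail to reject H0.

rho = -0.0350, p = 0.914093, fail to reject H0 at alpha = 0.05.


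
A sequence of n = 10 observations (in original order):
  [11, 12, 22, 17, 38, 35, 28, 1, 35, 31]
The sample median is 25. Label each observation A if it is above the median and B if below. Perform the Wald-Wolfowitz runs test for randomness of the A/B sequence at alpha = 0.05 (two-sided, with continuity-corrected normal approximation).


Step 1: Compute median = 25; label A = above, B = below.
Labels in order: BBBBAAABAA  (n_A = 5, n_B = 5)
Step 2: Count runs R = 4.
Step 3: Under H0 (random ordering), E[R] = 2*n_A*n_B/(n_A+n_B) + 1 = 2*5*5/10 + 1 = 6.0000.
        Var[R] = 2*n_A*n_B*(2*n_A*n_B - n_A - n_B) / ((n_A+n_B)^2 * (n_A+n_B-1)) = 2000/900 = 2.2222.
        SD[R] = 1.4907.
Step 4: Continuity-corrected z = (R + 0.5 - E[R]) / SD[R] = (4 + 0.5 - 6.0000) / 1.4907 = -1.0062.
Step 5: Two-sided p-value via normal approximation = 2*(1 - Phi(|z|)) = 0.314305.
Step 6: alpha = 0.05. fail to reject H0.

R = 4, z = -1.0062, p = 0.314305, fail to reject H0.


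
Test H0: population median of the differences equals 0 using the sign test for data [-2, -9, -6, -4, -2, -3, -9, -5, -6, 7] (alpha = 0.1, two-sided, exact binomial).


Step 1: Discard zero differences. Original n = 10; n_eff = number of nonzero differences = 10.
Nonzero differences (with sign): -2, -9, -6, -4, -2, -3, -9, -5, -6, +7
Step 2: Count signs: positive = 1, negative = 9.
Step 3: Under H0: P(positive) = 0.5, so the number of positives S ~ Bin(10, 0.5).
Step 4: Two-sided exact p-value = sum of Bin(10,0.5) probabilities at or below the observed probability = 0.021484.
Step 5: alpha = 0.1. reject H0.

n_eff = 10, pos = 1, neg = 9, p = 0.021484, reject H0.


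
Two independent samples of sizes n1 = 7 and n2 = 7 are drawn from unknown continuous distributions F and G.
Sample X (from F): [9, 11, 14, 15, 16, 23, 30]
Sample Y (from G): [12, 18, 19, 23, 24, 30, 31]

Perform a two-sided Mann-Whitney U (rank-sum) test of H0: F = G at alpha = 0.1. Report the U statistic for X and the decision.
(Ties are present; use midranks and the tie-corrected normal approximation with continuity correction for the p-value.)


Step 1: Combine and sort all 14 observations; assign midranks.
sorted (value, group): (9,X), (11,X), (12,Y), (14,X), (15,X), (16,X), (18,Y), (19,Y), (23,X), (23,Y), (24,Y), (30,X), (30,Y), (31,Y)
ranks: 9->1, 11->2, 12->3, 14->4, 15->5, 16->6, 18->7, 19->8, 23->9.5, 23->9.5, 24->11, 30->12.5, 30->12.5, 31->14
Step 2: Rank sum for X: R1 = 1 + 2 + 4 + 5 + 6 + 9.5 + 12.5 = 40.
Step 3: U_X = R1 - n1(n1+1)/2 = 40 - 7*8/2 = 40 - 28 = 12.
       U_Y = n1*n2 - U_X = 49 - 12 = 37.
Step 4: Ties are present, so use the tie-corrected normal approximation (with continuity correction) for the p-value.
Step 5: p-value = 0.124371; compare to alpha = 0.1. fail to reject H0.

U_X = 12, p = 0.124371, fail to reject H0 at alpha = 0.1.


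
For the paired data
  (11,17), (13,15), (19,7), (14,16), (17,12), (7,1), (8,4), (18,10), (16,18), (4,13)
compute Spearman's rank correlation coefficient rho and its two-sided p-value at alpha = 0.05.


Step 1: Rank x and y separately (midranks; no ties here).
rank(x): 11->4, 13->5, 19->10, 14->6, 17->8, 7->2, 8->3, 18->9, 16->7, 4->1
rank(y): 17->9, 15->7, 7->3, 16->8, 12->5, 1->1, 4->2, 10->4, 18->10, 13->6
Step 2: d_i = R_x(i) - R_y(i); compute d_i^2.
  (4-9)^2=25, (5-7)^2=4, (10-3)^2=49, (6-8)^2=4, (8-5)^2=9, (2-1)^2=1, (3-2)^2=1, (9-4)^2=25, (7-10)^2=9, (1-6)^2=25
sum(d^2) = 152.
Step 3: rho = 1 - 6*152 / (10*(10^2 - 1)) = 1 - 912/990 = 0.078788.
Step 4: Under H0, t = rho * sqrt((n-2)/(1-rho^2)) = 0.2235 ~ t(8).
Step 5: Two-sided p-value from the t-distribution with 8 df = 0.828717.
Step 6: alpha = 0.05. fail to reject H0.

rho = 0.0788, p = 0.828717, fail to reject H0 at alpha = 0.05.


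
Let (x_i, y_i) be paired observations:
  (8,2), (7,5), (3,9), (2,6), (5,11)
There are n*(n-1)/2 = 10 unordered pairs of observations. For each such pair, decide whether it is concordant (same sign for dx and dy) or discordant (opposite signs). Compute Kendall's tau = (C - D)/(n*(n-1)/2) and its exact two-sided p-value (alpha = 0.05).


Step 1: Enumerate the 10 unordered pairs (i,j) with i<j and classify each by sign(x_j-x_i) * sign(y_j-y_i).
  (1,2):dx=-1,dy=+3->D; (1,3):dx=-5,dy=+7->D; (1,4):dx=-6,dy=+4->D; (1,5):dx=-3,dy=+9->D
  (2,3):dx=-4,dy=+4->D; (2,4):dx=-5,dy=+1->D; (2,5):dx=-2,dy=+6->D; (3,4):dx=-1,dy=-3->C
  (3,5):dx=+2,dy=+2->C; (4,5):dx=+3,dy=+5->C
Step 2: C = 3, D = 7, total pairs = 10.
Step 3: tau = (C - D)/(n(n-1)/2) = (3 - 7)/10 = -0.400000.
Step 4: Exact two-sided p-value (enumerate n! = 120 permutations of y under H0): p = 0.483333.
Step 5: alpha = 0.05. fail to reject H0.

tau_b = -0.4000 (C=3, D=7), p = 0.483333, fail to reject H0.


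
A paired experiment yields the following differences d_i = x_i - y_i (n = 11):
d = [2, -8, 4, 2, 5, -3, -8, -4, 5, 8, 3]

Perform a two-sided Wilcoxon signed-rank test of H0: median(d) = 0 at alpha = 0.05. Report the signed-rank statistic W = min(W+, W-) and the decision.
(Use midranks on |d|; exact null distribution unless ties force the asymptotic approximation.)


Step 1: Drop any zero differences (none here) and take |d_i|.
|d| = [2, 8, 4, 2, 5, 3, 8, 4, 5, 8, 3]
Step 2: Midrank |d_i| (ties get averaged ranks).
ranks: |2|->1.5, |8|->10, |4|->5.5, |2|->1.5, |5|->7.5, |3|->3.5, |8|->10, |4|->5.5, |5|->7.5, |8|->10, |3|->3.5
Step 3: Attach original signs; sum ranks with positive sign and with negative sign.
W+ = 1.5 + 5.5 + 1.5 + 7.5 + 7.5 + 10 + 3.5 = 37
W- = 10 + 3.5 + 10 + 5.5 = 29
(Check: W+ + W- = 66 should equal n(n+1)/2 = 66.)
Step 4: Test statistic W = min(W+, W-) = 29.
Step 5: Ties in |d|, so use the tie-corrected normal approximation.
        E[W] = n(n+1)/4 = 11*12/4 = 33.
        Tie groups: |d|=2 (t=2), |d|=3 (t=2), |d|=4 (t=2), |d|=5 (t=2), |d|=8 (t=3); sum(t^3 - t) = 48.
        Var[W] = n(n+1)(2n+1)/24 - sum(t^3-t)/48 = 3036/24 - 48/48 = 125.5.
        z = (W - E[W]) / sqrt(Var[W]) = (29 - 33) / 11.2027 = -0.3571.
        Two-sided p = 2*Phi(z) = 0.721049.
Step 6: alpha = 0.05. fail to reject H0.

W+ = 37, W- = 29, W = min = 29, p = 0.721049, fail to reject H0.


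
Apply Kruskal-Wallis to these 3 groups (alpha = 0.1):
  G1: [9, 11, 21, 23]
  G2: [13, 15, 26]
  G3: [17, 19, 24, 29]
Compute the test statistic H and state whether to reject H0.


Step 1: Combine all N = 11 observations and assign midranks.
sorted (value, group, rank): (9,G1,1), (11,G1,2), (13,G2,3), (15,G2,4), (17,G3,5), (19,G3,6), (21,G1,7), (23,G1,8), (24,G3,9), (26,G2,10), (29,G3,11)
Step 2: Sum ranks within each group.
R_1 = 18 (n_1 = 4)
R_2 = 17 (n_2 = 3)
R_3 = 31 (n_3 = 4)
Step 3: H = 12/(N(N+1)) * sum(R_i^2/n_i) - 3(N+1)
     = 12/(11*12) * (18^2/4 + 17^2/3 + 31^2/4) - 3*12
     = 0.090909 * 417.583 - 36
     = 1.962121.
Step 4: No ties, so H is used without correction.
Step 5: Under H0, H ~ chi^2(2); p-value = 0.374913.
Step 6: alpha = 0.1. fail to reject H0.

H = 1.9621, df = 2, p = 0.374913, fail to reject H0.


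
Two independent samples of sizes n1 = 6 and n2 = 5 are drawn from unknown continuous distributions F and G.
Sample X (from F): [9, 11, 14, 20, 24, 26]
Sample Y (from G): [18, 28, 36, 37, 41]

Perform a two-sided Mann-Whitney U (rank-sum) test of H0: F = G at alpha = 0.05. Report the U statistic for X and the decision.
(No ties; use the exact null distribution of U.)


Step 1: Combine and sort all 11 observations; assign midranks.
sorted (value, group): (9,X), (11,X), (14,X), (18,Y), (20,X), (24,X), (26,X), (28,Y), (36,Y), (37,Y), (41,Y)
ranks: 9->1, 11->2, 14->3, 18->4, 20->5, 24->6, 26->7, 28->8, 36->9, 37->10, 41->11
Step 2: Rank sum for X: R1 = 1 + 2 + 3 + 5 + 6 + 7 = 24.
Step 3: U_X = R1 - n1(n1+1)/2 = 24 - 6*7/2 = 24 - 21 = 3.
       U_Y = n1*n2 - U_X = 30 - 3 = 27.
Step 4: No ties, so the exact null distribution of U (based on enumerating the C(11,6) = 462 equally likely rank assignments) gives the two-sided p-value.
Step 5: p-value = 0.030303; compare to alpha = 0.05. reject H0.

U_X = 3, p = 0.030303, reject H0 at alpha = 0.05.


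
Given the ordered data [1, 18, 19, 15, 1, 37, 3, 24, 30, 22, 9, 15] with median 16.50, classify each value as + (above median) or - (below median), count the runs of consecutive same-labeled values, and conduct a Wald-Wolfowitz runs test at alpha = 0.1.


Step 1: Compute median = 16.50; label A = above, B = below.
Labels in order: BAABBABAAABB  (n_A = 6, n_B = 6)
Step 2: Count runs R = 7.
Step 3: Under H0 (random ordering), E[R] = 2*n_A*n_B/(n_A+n_B) + 1 = 2*6*6/12 + 1 = 7.0000.
        Var[R] = 2*n_A*n_B*(2*n_A*n_B - n_A - n_B) / ((n_A+n_B)^2 * (n_A+n_B-1)) = 4320/1584 = 2.7273.
        SD[R] = 1.6514.
Step 4: R = E[R], so z = 0 with no continuity correction.
Step 5: Two-sided p-value via normal approximation = 2*(1 - Phi(|z|)) = 1.000000.
Step 6: alpha = 0.1. fail to reject H0.

R = 7, z = 0.0000, p = 1.000000, fail to reject H0.


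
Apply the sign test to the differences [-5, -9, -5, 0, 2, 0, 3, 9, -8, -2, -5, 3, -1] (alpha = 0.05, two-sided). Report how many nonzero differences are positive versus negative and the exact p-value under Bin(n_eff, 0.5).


Step 1: Discard zero differences. Original n = 13; n_eff = number of nonzero differences = 11.
Nonzero differences (with sign): -5, -9, -5, +2, +3, +9, -8, -2, -5, +3, -1
Step 2: Count signs: positive = 4, negative = 7.
Step 3: Under H0: P(positive) = 0.5, so the number of positives S ~ Bin(11, 0.5).
Step 4: Two-sided exact p-value = sum of Bin(11,0.5) probabilities at or below the observed probability = 0.548828.
Step 5: alpha = 0.05. fail to reject H0.

n_eff = 11, pos = 4, neg = 7, p = 0.548828, fail to reject H0.


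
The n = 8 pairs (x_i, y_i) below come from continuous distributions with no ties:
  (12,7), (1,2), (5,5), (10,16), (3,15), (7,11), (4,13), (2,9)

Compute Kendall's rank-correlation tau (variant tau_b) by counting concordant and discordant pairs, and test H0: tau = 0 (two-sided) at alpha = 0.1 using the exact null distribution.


Step 1: Enumerate the 28 unordered pairs (i,j) with i<j and classify each by sign(x_j-x_i) * sign(y_j-y_i).
  (1,2):dx=-11,dy=-5->C; (1,3):dx=-7,dy=-2->C; (1,4):dx=-2,dy=+9->D; (1,5):dx=-9,dy=+8->D
  (1,6):dx=-5,dy=+4->D; (1,7):dx=-8,dy=+6->D; (1,8):dx=-10,dy=+2->D; (2,3):dx=+4,dy=+3->C
  (2,4):dx=+9,dy=+14->C; (2,5):dx=+2,dy=+13->C; (2,6):dx=+6,dy=+9->C; (2,7):dx=+3,dy=+11->C
  (2,8):dx=+1,dy=+7->C; (3,4):dx=+5,dy=+11->C; (3,5):dx=-2,dy=+10->D; (3,6):dx=+2,dy=+6->C
  (3,7):dx=-1,dy=+8->D; (3,8):dx=-3,dy=+4->D; (4,5):dx=-7,dy=-1->C; (4,6):dx=-3,dy=-5->C
  (4,7):dx=-6,dy=-3->C; (4,8):dx=-8,dy=-7->C; (5,6):dx=+4,dy=-4->D; (5,7):dx=+1,dy=-2->D
  (5,8):dx=-1,dy=-6->C; (6,7):dx=-3,dy=+2->D; (6,8):dx=-5,dy=-2->C; (7,8):dx=-2,dy=-4->C
Step 2: C = 17, D = 11, total pairs = 28.
Step 3: tau = (C - D)/(n(n-1)/2) = (17 - 11)/28 = 0.214286.
Step 4: Exact two-sided p-value (enumerate n! = 40320 permutations of y under H0): p = 0.548413.
Step 5: alpha = 0.1. fail to reject H0.

tau_b = 0.2143 (C=17, D=11), p = 0.548413, fail to reject H0.


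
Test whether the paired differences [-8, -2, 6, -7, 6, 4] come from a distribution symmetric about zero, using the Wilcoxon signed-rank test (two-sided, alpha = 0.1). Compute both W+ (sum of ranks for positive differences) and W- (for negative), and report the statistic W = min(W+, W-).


Step 1: Drop any zero differences (none here) and take |d_i|.
|d| = [8, 2, 6, 7, 6, 4]
Step 2: Midrank |d_i| (ties get averaged ranks).
ranks: |8|->6, |2|->1, |6|->3.5, |7|->5, |6|->3.5, |4|->2
Step 3: Attach original signs; sum ranks with positive sign and with negative sign.
W+ = 3.5 + 3.5 + 2 = 9
W- = 6 + 1 + 5 = 12
(Check: W+ + W- = 21 should equal n(n+1)/2 = 21.)
Step 4: Test statistic W = min(W+, W-) = 9.
Step 5: Ties in |d|, so use the tie-corrected normal approximation.
        E[W] = n(n+1)/4 = 6*7/4 = 10.5.
        Tie groups: |d|=6 (t=2); sum(t^3 - t) = 6.
        Var[W] = n(n+1)(2n+1)/24 - sum(t^3-t)/48 = 546/24 - 6/48 = 22.625.
        z = (W - E[W]) / sqrt(Var[W]) = (9 - 10.5) / 4.7566 = -0.3154.
        Two-sided p = 2*Phi(z) = 0.752494.
Step 6: alpha = 0.1. fail to reject H0.

W+ = 9, W- = 12, W = min = 9, p = 0.752494, fail to reject H0.


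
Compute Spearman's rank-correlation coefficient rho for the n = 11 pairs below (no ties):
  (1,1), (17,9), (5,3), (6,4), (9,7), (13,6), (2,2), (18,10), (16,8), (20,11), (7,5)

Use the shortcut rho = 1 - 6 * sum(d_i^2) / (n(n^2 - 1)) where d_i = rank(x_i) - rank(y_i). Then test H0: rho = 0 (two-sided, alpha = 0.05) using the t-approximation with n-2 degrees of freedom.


Step 1: Rank x and y separately (midranks; no ties here).
rank(x): 1->1, 17->9, 5->3, 6->4, 9->6, 13->7, 2->2, 18->10, 16->8, 20->11, 7->5
rank(y): 1->1, 9->9, 3->3, 4->4, 7->7, 6->6, 2->2, 10->10, 8->8, 11->11, 5->5
Step 2: d_i = R_x(i) - R_y(i); compute d_i^2.
  (1-1)^2=0, (9-9)^2=0, (3-3)^2=0, (4-4)^2=0, (6-7)^2=1, (7-6)^2=1, (2-2)^2=0, (10-10)^2=0, (8-8)^2=0, (11-11)^2=0, (5-5)^2=0
sum(d^2) = 2.
Step 3: rho = 1 - 6*2 / (11*(11^2 - 1)) = 1 - 12/1320 = 0.990909.
Step 4: Under H0, t = rho * sqrt((n-2)/(1-rho^2)) = 22.0966 ~ t(9).
Step 5: Two-sided p-value from the t-distribution with 9 df = 0.000000.
Step 6: alpha = 0.05. reject H0.

rho = 0.9909, p = 0.000000, reject H0 at alpha = 0.05.


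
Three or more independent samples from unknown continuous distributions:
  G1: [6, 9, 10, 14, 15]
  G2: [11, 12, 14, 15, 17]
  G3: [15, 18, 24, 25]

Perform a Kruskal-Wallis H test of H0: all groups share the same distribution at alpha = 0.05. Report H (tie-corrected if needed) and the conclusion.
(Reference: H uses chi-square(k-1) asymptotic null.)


Step 1: Combine all N = 14 observations and assign midranks.
sorted (value, group, rank): (6,G1,1), (9,G1,2), (10,G1,3), (11,G2,4), (12,G2,5), (14,G1,6.5), (14,G2,6.5), (15,G1,9), (15,G2,9), (15,G3,9), (17,G2,11), (18,G3,12), (24,G3,13), (25,G3,14)
Step 2: Sum ranks within each group.
R_1 = 21.5 (n_1 = 5)
R_2 = 35.5 (n_2 = 5)
R_3 = 48 (n_3 = 4)
Step 3: H = 12/(N(N+1)) * sum(R_i^2/n_i) - 3(N+1)
     = 12/(14*15) * (21.5^2/5 + 35.5^2/5 + 48^2/4) - 3*15
     = 0.057143 * 920.5 - 45
     = 7.600000.
Step 4: Ties present; correction factor C = 1 - 30/(14^3 - 14) = 0.989011. Corrected H = 7.600000 / 0.989011 = 7.684444.
Step 5: Under H0, H ~ chi^2(2); p-value = 0.021446.
Step 6: alpha = 0.05. reject H0.

H = 7.6844, df = 2, p = 0.021446, reject H0.


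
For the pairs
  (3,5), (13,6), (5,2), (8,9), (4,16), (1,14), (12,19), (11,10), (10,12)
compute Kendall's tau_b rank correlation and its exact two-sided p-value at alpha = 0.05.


Step 1: Enumerate the 36 unordered pairs (i,j) with i<j and classify each by sign(x_j-x_i) * sign(y_j-y_i).
  (1,2):dx=+10,dy=+1->C; (1,3):dx=+2,dy=-3->D; (1,4):dx=+5,dy=+4->C; (1,5):dx=+1,dy=+11->C
  (1,6):dx=-2,dy=+9->D; (1,7):dx=+9,dy=+14->C; (1,8):dx=+8,dy=+5->C; (1,9):dx=+7,dy=+7->C
  (2,3):dx=-8,dy=-4->C; (2,4):dx=-5,dy=+3->D; (2,5):dx=-9,dy=+10->D; (2,6):dx=-12,dy=+8->D
  (2,7):dx=-1,dy=+13->D; (2,8):dx=-2,dy=+4->D; (2,9):dx=-3,dy=+6->D; (3,4):dx=+3,dy=+7->C
  (3,5):dx=-1,dy=+14->D; (3,6):dx=-4,dy=+12->D; (3,7):dx=+7,dy=+17->C; (3,8):dx=+6,dy=+8->C
  (3,9):dx=+5,dy=+10->C; (4,5):dx=-4,dy=+7->D; (4,6):dx=-7,dy=+5->D; (4,7):dx=+4,dy=+10->C
  (4,8):dx=+3,dy=+1->C; (4,9):dx=+2,dy=+3->C; (5,6):dx=-3,dy=-2->C; (5,7):dx=+8,dy=+3->C
  (5,8):dx=+7,dy=-6->D; (5,9):dx=+6,dy=-4->D; (6,7):dx=+11,dy=+5->C; (6,8):dx=+10,dy=-4->D
  (6,9):dx=+9,dy=-2->D; (7,8):dx=-1,dy=-9->C; (7,9):dx=-2,dy=-7->C; (8,9):dx=-1,dy=+2->D
Step 2: C = 19, D = 17, total pairs = 36.
Step 3: tau = (C - D)/(n(n-1)/2) = (19 - 17)/36 = 0.055556.
Step 4: Exact two-sided p-value (enumerate n! = 362880 permutations of y under H0): p = 0.919455.
Step 5: alpha = 0.05. fail to reject H0.

tau_b = 0.0556 (C=19, D=17), p = 0.919455, fail to reject H0.


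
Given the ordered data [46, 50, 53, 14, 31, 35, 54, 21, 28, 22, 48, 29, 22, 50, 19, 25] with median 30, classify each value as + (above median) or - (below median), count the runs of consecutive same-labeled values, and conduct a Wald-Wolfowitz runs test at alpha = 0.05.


Step 1: Compute median = 30; label A = above, B = below.
Labels in order: AAABAAABBBABBABB  (n_A = 8, n_B = 8)
Step 2: Count runs R = 8.
Step 3: Under H0 (random ordering), E[R] = 2*n_A*n_B/(n_A+n_B) + 1 = 2*8*8/16 + 1 = 9.0000.
        Var[R] = 2*n_A*n_B*(2*n_A*n_B - n_A - n_B) / ((n_A+n_B)^2 * (n_A+n_B-1)) = 14336/3840 = 3.7333.
        SD[R] = 1.9322.
Step 4: Continuity-corrected z = (R + 0.5 - E[R]) / SD[R] = (8 + 0.5 - 9.0000) / 1.9322 = -0.2588.
Step 5: Two-sided p-value via normal approximation = 2*(1 - Phi(|z|)) = 0.795809.
Step 6: alpha = 0.05. fail to reject H0.

R = 8, z = -0.2588, p = 0.795809, fail to reject H0.


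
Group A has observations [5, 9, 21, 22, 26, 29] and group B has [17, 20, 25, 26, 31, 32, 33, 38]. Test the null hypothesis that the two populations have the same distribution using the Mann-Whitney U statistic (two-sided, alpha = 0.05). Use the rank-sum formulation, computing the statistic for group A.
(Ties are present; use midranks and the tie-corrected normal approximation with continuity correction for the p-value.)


Step 1: Combine and sort all 14 observations; assign midranks.
sorted (value, group): (5,X), (9,X), (17,Y), (20,Y), (21,X), (22,X), (25,Y), (26,X), (26,Y), (29,X), (31,Y), (32,Y), (33,Y), (38,Y)
ranks: 5->1, 9->2, 17->3, 20->4, 21->5, 22->6, 25->7, 26->8.5, 26->8.5, 29->10, 31->11, 32->12, 33->13, 38->14
Step 2: Rank sum for X: R1 = 1 + 2 + 5 + 6 + 8.5 + 10 = 32.5.
Step 3: U_X = R1 - n1(n1+1)/2 = 32.5 - 6*7/2 = 32.5 - 21 = 11.5.
       U_Y = n1*n2 - U_X = 48 - 11.5 = 36.5.
Step 4: Ties are present, so use the tie-corrected normal approximation (with continuity correction) for the p-value.
Step 5: p-value = 0.120926; compare to alpha = 0.05. fail to reject H0.

U_X = 11.5, p = 0.120926, fail to reject H0 at alpha = 0.05.


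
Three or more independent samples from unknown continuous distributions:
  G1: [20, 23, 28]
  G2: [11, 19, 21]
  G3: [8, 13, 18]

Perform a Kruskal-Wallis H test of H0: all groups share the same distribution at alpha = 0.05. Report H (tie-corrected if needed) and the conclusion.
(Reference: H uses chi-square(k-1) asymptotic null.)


Step 1: Combine all N = 9 observations and assign midranks.
sorted (value, group, rank): (8,G3,1), (11,G2,2), (13,G3,3), (18,G3,4), (19,G2,5), (20,G1,6), (21,G2,7), (23,G1,8), (28,G1,9)
Step 2: Sum ranks within each group.
R_1 = 23 (n_1 = 3)
R_2 = 14 (n_2 = 3)
R_3 = 8 (n_3 = 3)
Step 3: H = 12/(N(N+1)) * sum(R_i^2/n_i) - 3(N+1)
     = 12/(9*10) * (23^2/3 + 14^2/3 + 8^2/3) - 3*10
     = 0.133333 * 263 - 30
     = 5.066667.
Step 4: No ties, so H is used without correction.
Step 5: Under H0, H ~ chi^2(2); p-value = 0.079394.
Step 6: alpha = 0.05. fail to reject H0.

H = 5.0667, df = 2, p = 0.079394, fail to reject H0.


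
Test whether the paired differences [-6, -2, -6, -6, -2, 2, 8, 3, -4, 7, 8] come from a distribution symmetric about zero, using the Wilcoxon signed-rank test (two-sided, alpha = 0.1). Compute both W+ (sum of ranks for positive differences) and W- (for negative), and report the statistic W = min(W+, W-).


Step 1: Drop any zero differences (none here) and take |d_i|.
|d| = [6, 2, 6, 6, 2, 2, 8, 3, 4, 7, 8]
Step 2: Midrank |d_i| (ties get averaged ranks).
ranks: |6|->7, |2|->2, |6|->7, |6|->7, |2|->2, |2|->2, |8|->10.5, |3|->4, |4|->5, |7|->9, |8|->10.5
Step 3: Attach original signs; sum ranks with positive sign and with negative sign.
W+ = 2 + 10.5 + 4 + 9 + 10.5 = 36
W- = 7 + 2 + 7 + 7 + 2 + 5 = 30
(Check: W+ + W- = 66 should equal n(n+1)/2 = 66.)
Step 4: Test statistic W = min(W+, W-) = 30.
Step 5: Ties in |d|, so use the tie-corrected normal approximation.
        E[W] = n(n+1)/4 = 11*12/4 = 33.
        Tie groups: |d|=2 (t=3), |d|=6 (t=3), |d|=8 (t=2); sum(t^3 - t) = 54.
        Var[W] = n(n+1)(2n+1)/24 - sum(t^3-t)/48 = 3036/24 - 54/48 = 125.375.
        z = (W - E[W]) / sqrt(Var[W]) = (30 - 33) / 11.1971 = -0.2679.
        Two-sided p = 2*Phi(z) = 0.788756.
Step 6: alpha = 0.1. fail to reject H0.

W+ = 36, W- = 30, W = min = 30, p = 0.788756, fail to reject H0.


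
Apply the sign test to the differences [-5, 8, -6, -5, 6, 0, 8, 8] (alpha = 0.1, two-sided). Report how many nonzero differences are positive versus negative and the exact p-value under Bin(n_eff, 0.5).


Step 1: Discard zero differences. Original n = 8; n_eff = number of nonzero differences = 7.
Nonzero differences (with sign): -5, +8, -6, -5, +6, +8, +8
Step 2: Count signs: positive = 4, negative = 3.
Step 3: Under H0: P(positive) = 0.5, so the number of positives S ~ Bin(7, 0.5).
Step 4: Two-sided exact p-value = sum of Bin(7,0.5) probabilities at or below the observed probability = 1.000000.
Step 5: alpha = 0.1. fail to reject H0.

n_eff = 7, pos = 4, neg = 3, p = 1.000000, fail to reject H0.


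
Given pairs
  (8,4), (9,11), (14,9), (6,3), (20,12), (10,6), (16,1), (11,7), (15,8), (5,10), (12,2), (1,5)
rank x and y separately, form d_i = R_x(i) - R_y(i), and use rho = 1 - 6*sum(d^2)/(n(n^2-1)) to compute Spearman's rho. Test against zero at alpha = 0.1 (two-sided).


Step 1: Rank x and y separately (midranks; no ties here).
rank(x): 8->4, 9->5, 14->9, 6->3, 20->12, 10->6, 16->11, 11->7, 15->10, 5->2, 12->8, 1->1
rank(y): 4->4, 11->11, 9->9, 3->3, 12->12, 6->6, 1->1, 7->7, 8->8, 10->10, 2->2, 5->5
Step 2: d_i = R_x(i) - R_y(i); compute d_i^2.
  (4-4)^2=0, (5-11)^2=36, (9-9)^2=0, (3-3)^2=0, (12-12)^2=0, (6-6)^2=0, (11-1)^2=100, (7-7)^2=0, (10-8)^2=4, (2-10)^2=64, (8-2)^2=36, (1-5)^2=16
sum(d^2) = 256.
Step 3: rho = 1 - 6*256 / (12*(12^2 - 1)) = 1 - 1536/1716 = 0.104895.
Step 4: Under H0, t = rho * sqrt((n-2)/(1-rho^2)) = 0.3335 ~ t(10).
Step 5: Two-sided p-value from the t-distribution with 10 df = 0.745609.
Step 6: alpha = 0.1. fail to reject H0.

rho = 0.1049, p = 0.745609, fail to reject H0 at alpha = 0.1.
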